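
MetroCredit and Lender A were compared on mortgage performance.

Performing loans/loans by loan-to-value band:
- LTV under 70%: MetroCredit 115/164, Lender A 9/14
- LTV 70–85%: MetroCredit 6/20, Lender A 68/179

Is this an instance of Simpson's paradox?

No

LTV under 70%: MetroCredit 115/164 = 70.1%, Lender A 9/14 = 64.3% → MetroCredit
LTV 70–85%: MetroCredit 6/20 = 30.0%, Lender A 68/179 = 38.0% → Lender A
Overall: MetroCredit 121/184 = 65.8%, Lender A 77/193 = 39.9% → MetroCredit
Neither sweeps: MetroCredit wins 1 of 2 groups, Lender A wins 1. MetroCredit wins overall but not every group — no Simpson reversal.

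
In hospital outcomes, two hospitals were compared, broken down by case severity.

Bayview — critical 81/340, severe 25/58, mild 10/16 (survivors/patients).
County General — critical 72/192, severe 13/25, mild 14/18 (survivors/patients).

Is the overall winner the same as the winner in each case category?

Critical: Bayview 81/340 = 23.8%, County General 72/192 = 37.5% → County General
Severe: Bayview 25/58 = 43.1%, County General 13/25 = 52.0% → County General
Mild: Bayview 10/16 = 62.5%, County General 14/18 = 77.8% → County General
Overall: Bayview 116/414 = 28.0%, County General 99/235 = 42.1% → County General
County General wins overall and in every case group — no reversal.

Yes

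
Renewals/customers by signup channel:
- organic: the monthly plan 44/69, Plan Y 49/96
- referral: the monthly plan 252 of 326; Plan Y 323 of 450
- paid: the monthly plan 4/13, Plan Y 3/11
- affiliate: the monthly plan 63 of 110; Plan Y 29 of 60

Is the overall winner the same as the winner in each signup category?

Yes

Organic: the monthly plan 44/69 = 63.8%, Plan Y 49/96 = 51.0% → the monthly plan
Referral: the monthly plan 252/326 = 77.3%, Plan Y 323/450 = 71.8% → the monthly plan
Paid: the monthly plan 4/13 = 30.8%, Plan Y 3/11 = 27.3% → the monthly plan
Affiliate: the monthly plan 63/110 = 57.3%, Plan Y 29/60 = 48.3% → the monthly plan
Overall: the monthly plan 363/518 = 70.1%, Plan Y 404/617 = 65.5% → the monthly plan
The monthly plan wins overall and in every signup group — no reversal.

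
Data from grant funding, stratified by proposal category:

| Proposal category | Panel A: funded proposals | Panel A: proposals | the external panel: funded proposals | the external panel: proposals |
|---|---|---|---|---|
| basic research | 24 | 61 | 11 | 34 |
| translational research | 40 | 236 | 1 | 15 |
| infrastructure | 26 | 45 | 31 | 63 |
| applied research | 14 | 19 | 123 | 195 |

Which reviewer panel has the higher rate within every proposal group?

Panel A

Basic research: Panel A 24/61 = 39.3%, the external panel 11/34 = 32.4% → Panel A
Translational research: Panel A 40/236 = 16.9%, the external panel 1/15 = 6.7% → Panel A
Infrastructure: Panel A 26/45 = 57.8%, the external panel 31/63 = 49.2% → Panel A
Applied research: Panel A 14/19 = 73.7%, the external panel 123/195 = 63.1% → Panel A
Panel A has the higher rate in all 4 groups.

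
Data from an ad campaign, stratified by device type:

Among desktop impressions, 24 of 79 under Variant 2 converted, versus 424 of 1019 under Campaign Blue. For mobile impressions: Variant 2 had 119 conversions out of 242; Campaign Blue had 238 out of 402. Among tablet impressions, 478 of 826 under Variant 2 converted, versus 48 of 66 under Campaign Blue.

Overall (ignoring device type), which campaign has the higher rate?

Desktop: Variant 2 24/79 = 30.4%, Campaign Blue 424/1019 = 41.6% → Campaign Blue
Mobile: Variant 2 119/242 = 49.2%, Campaign Blue 238/402 = 59.2% → Campaign Blue
Tablet: Variant 2 478/826 = 57.9%, Campaign Blue 48/66 = 72.7% → Campaign Blue
Overall: Variant 2 621/1147 = 54.1%, Campaign Blue 710/1487 = 47.7% → Variant 2
(Campaign Blue wins every device group but Variant 2 wins overall — Campaign Blue's impressions skew toward the low-rate desktop group.)

Variant 2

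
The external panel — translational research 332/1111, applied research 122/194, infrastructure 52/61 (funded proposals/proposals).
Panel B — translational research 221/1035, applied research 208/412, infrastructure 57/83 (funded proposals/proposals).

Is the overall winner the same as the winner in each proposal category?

Yes

Translational research: the external panel 332/1111 = 29.9%, Panel B 221/1035 = 21.4% → the external panel
Applied research: the external panel 122/194 = 62.9%, Panel B 208/412 = 50.5% → the external panel
Infrastructure: the external panel 52/61 = 85.2%, Panel B 57/83 = 68.7% → the external panel
Overall: the external panel 506/1366 = 37.0%, Panel B 486/1530 = 31.8% → the external panel
The external panel wins overall and in every proposal group — no reversal.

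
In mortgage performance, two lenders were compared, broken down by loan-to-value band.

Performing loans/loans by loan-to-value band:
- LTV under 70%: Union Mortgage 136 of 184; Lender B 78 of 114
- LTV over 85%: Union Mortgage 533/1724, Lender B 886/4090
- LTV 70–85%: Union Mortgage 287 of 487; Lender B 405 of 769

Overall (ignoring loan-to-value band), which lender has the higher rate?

Union Mortgage

LTV under 70%: Union Mortgage 136/184 = 73.9%, Lender B 78/114 = 68.4% → Union Mortgage
LTV over 85%: Union Mortgage 533/1724 = 30.9%, Lender B 886/4090 = 21.7% → Union Mortgage
LTV 70–85%: Union Mortgage 287/487 = 58.9%, Lender B 405/769 = 52.7% → Union Mortgage
Overall: Union Mortgage 956/2395 = 39.9%, Lender B 1369/4973 = 27.5% → Union Mortgage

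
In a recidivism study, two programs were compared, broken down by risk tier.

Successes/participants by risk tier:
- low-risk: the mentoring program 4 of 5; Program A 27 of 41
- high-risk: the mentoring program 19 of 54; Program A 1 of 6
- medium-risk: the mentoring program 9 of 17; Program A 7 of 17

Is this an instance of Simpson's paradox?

Yes

Low-risk: the mentoring program 4/5 = 80.0%, Program A 27/41 = 65.9% → the mentoring program
High-risk: the mentoring program 19/54 = 35.2%, Program A 1/6 = 16.7% → the mentoring program
Medium-risk: the mentoring program 9/17 = 52.9%, Program A 7/17 = 41.2% → the mentoring program
Overall: the mentoring program 32/76 = 42.1%, Program A 35/64 = 54.7% → Program A
The mentoring program wins each risk group but Program A wins overall — the comparison reverses. The mentoring program's participants skew toward high-risk, which has a lower base rate.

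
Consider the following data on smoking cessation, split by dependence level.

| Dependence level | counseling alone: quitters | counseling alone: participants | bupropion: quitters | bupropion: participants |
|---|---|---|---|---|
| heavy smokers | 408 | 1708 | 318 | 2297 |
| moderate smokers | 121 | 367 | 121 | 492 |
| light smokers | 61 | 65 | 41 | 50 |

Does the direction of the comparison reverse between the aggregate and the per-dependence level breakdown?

No

Heavy smokers: counseling alone 408/1708 = 23.9%, bupropion 318/2297 = 13.8% → counseling alone
Moderate smokers: counseling alone 121/367 = 33.0%, bupropion 121/492 = 24.6% → counseling alone
Light smokers: counseling alone 61/65 = 93.8%, bupropion 41/50 = 82.0% → counseling alone
Overall: counseling alone 590/2140 = 27.6%, bupropion 480/2839 = 16.9% → counseling alone
Counseling alone wins overall and in every dependence group — no reversal.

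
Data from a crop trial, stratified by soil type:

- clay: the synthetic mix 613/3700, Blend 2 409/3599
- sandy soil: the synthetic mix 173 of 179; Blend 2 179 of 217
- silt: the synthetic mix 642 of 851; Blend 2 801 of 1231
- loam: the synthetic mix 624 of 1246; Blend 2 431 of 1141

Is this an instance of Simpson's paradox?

No

Clay: the synthetic mix 613/3700 = 16.6%, Blend 2 409/3599 = 11.4% → the synthetic mix
Sandy soil: the synthetic mix 173/179 = 96.6%, Blend 2 179/217 = 82.5% → the synthetic mix
Silt: the synthetic mix 642/851 = 75.4%, Blend 2 801/1231 = 65.1% → the synthetic mix
Loam: the synthetic mix 624/1246 = 50.1%, Blend 2 431/1141 = 37.8% → the synthetic mix
Overall: the synthetic mix 2052/5976 = 34.3%, Blend 2 1820/6188 = 29.4% → the synthetic mix
The synthetic mix wins overall and in every soil group — no reversal.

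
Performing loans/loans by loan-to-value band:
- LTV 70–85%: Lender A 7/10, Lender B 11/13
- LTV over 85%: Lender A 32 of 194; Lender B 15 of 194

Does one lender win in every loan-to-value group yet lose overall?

No

LTV 70–85%: Lender A 7/10 = 70.0%, Lender B 11/13 = 84.6% → Lender B
LTV over 85%: Lender A 32/194 = 16.5%, Lender B 15/194 = 7.7% → Lender A
Overall: Lender A 39/204 = 19.1%, Lender B 26/207 = 12.6% → Lender A
Neither sweeps: Lender A wins 1 of 2 groups, Lender B wins 1. Lender A wins overall but not every group — no Simpson reversal.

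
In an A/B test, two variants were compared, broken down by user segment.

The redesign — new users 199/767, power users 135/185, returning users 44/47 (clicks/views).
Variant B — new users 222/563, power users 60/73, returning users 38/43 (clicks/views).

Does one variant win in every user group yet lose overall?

New users: the redesign 199/767 = 25.9%, Variant B 222/563 = 39.4% → Variant B
Power users: the redesign 135/185 = 73.0%, Variant B 60/73 = 82.2% → Variant B
Returning users: the redesign 44/47 = 93.6%, Variant B 38/43 = 88.4% → the redesign
Overall: the redesign 378/999 = 37.8%, Variant B 320/679 = 47.1% → Variant B
Neither sweeps: the redesign wins 1 of 3 groups, Variant B wins 2. Variant B wins overall but not every group — no Simpson reversal.

No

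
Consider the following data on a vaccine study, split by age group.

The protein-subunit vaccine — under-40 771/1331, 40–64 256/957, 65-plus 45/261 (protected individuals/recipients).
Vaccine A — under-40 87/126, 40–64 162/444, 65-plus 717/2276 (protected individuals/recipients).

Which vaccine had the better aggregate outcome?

Under-40: the protein-subunit vaccine 771/1331 = 57.9%, Vaccine A 87/126 = 69.0% → Vaccine A
40–64: the protein-subunit vaccine 256/957 = 26.8%, Vaccine A 162/444 = 36.5% → Vaccine A
65-plus: the protein-subunit vaccine 45/261 = 17.2%, Vaccine A 717/2276 = 31.5% → Vaccine A
Overall: the protein-subunit vaccine 1072/2549 = 42.1%, Vaccine A 966/2846 = 33.9% → the protein-subunit vaccine
(Vaccine A wins every age group but the protein-subunit vaccine wins overall — Vaccine A's recipients skew toward the low-rate 65-plus group.)

the protein-subunit vaccine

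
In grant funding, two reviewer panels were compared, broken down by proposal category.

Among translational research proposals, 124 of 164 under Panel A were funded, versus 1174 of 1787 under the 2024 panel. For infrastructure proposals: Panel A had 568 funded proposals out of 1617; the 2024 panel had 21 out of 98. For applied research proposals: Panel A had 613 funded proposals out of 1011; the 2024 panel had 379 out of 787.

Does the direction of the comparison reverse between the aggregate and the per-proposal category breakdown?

Translational research: Panel A 124/164 = 75.6%, the 2024 panel 1174/1787 = 65.7% → Panel A
Infrastructure: Panel A 568/1617 = 35.1%, the 2024 panel 21/98 = 21.4% → Panel A
Applied research: Panel A 613/1011 = 60.6%, the 2024 panel 379/787 = 48.2% → Panel A
Overall: Panel A 1305/2792 = 46.7%, the 2024 panel 1574/2672 = 58.9% → the 2024 panel
Panel A wins each proposal group but the 2024 panel wins overall — the comparison reverses. Panel A's proposals skew toward infrastructure, which has a lower base rate.

Yes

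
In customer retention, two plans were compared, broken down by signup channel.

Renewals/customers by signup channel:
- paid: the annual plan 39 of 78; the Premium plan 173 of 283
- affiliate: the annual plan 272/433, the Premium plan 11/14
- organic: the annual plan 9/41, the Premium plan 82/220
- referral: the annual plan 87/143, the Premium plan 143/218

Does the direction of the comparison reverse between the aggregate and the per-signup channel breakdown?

Paid: the annual plan 39/78 = 50.0%, the Premium plan 173/283 = 61.1% → the Premium plan
Affiliate: the annual plan 272/433 = 62.8%, the Premium plan 11/14 = 78.6% → the Premium plan
Organic: the annual plan 9/41 = 22.0%, the Premium plan 82/220 = 37.3% → the Premium plan
Referral: the annual plan 87/143 = 60.8%, the Premium plan 143/218 = 65.6% → the Premium plan
Overall: the annual plan 407/695 = 58.6%, the Premium plan 409/735 = 55.6% → the annual plan
The Premium plan wins each signup group but the annual plan wins overall — the comparison reverses. The Premium plan's customers skew toward organic, which has a lower base rate.

Yes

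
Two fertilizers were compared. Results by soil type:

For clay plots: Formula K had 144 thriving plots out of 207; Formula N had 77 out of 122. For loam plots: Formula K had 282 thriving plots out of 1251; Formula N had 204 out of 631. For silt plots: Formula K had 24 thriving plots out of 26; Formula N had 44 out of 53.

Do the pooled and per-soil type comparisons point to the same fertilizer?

No

Clay: Formula K 144/207 = 69.6%, Formula N 77/122 = 63.1% → Formula K
Loam: Formula K 282/1251 = 22.5%, Formula N 204/631 = 32.3% → Formula N
Silt: Formula K 24/26 = 92.3%, Formula N 44/53 = 83.0% → Formula K
Overall: Formula K 450/1484 = 30.3%, Formula N 325/806 = 40.3% → Formula N
Neither sweeps: Formula K wins 2 of 3 groups, Formula N wins 1. Formula N wins overall but not every group — no Simpson reversal.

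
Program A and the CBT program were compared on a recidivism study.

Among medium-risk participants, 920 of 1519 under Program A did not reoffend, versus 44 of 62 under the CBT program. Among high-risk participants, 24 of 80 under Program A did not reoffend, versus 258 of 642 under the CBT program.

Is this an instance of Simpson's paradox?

Yes

Medium-risk: Program A 920/1519 = 60.6%, the CBT program 44/62 = 71.0% → the CBT program
High-risk: Program A 24/80 = 30.0%, the CBT program 258/642 = 40.2% → the CBT program
Overall: Program A 944/1599 = 59.0%, the CBT program 302/704 = 42.9% → Program A
The CBT program wins each risk group but Program A wins overall — the comparison reverses. The CBT program's participants skew toward high-risk, which has a lower base rate.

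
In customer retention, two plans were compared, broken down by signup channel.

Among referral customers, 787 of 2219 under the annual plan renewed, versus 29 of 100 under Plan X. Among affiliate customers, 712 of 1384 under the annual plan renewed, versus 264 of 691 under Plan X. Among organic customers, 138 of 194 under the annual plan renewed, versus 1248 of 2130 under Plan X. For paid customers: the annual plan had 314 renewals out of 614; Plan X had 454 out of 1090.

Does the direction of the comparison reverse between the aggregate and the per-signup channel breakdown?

Yes

Referral: the annual plan 787/2219 = 35.5%, Plan X 29/100 = 29.0% → the annual plan
Affiliate: the annual plan 712/1384 = 51.4%, Plan X 264/691 = 38.2% → the annual plan
Organic: the annual plan 138/194 = 71.1%, Plan X 1248/2130 = 58.6% → the annual plan
Paid: the annual plan 314/614 = 51.1%, Plan X 454/1090 = 41.7% → the annual plan
Overall: the annual plan 1951/4411 = 44.2%, Plan X 1995/4011 = 49.7% → Plan X
The annual plan wins each signup group but Plan X wins overall — the comparison reverses. The annual plan's customers skew toward referral, which has a lower base rate.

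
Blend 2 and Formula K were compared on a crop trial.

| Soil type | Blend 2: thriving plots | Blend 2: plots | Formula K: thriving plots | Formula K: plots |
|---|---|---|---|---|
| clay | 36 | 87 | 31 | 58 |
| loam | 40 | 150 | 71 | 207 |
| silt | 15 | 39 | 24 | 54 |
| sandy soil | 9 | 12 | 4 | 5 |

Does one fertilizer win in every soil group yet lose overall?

No

Clay: Blend 2 36/87 = 41.4%, Formula K 31/58 = 53.4% → Formula K
Loam: Blend 2 40/150 = 26.7%, Formula K 71/207 = 34.3% → Formula K
Silt: Blend 2 15/39 = 38.5%, Formula K 24/54 = 44.4% → Formula K
Sandy soil: Blend 2 9/12 = 75.0%, Formula K 4/5 = 80.0% → Formula K
Overall: Blend 2 100/288 = 34.7%, Formula K 130/324 = 40.1% → Formula K
Formula K wins overall and in every soil group — no reversal.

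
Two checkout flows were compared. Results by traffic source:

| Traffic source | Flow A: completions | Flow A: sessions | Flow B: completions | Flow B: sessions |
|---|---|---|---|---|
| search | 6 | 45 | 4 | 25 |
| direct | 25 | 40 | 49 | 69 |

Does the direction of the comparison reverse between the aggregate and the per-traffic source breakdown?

Search: Flow A 6/45 = 13.3%, Flow B 4/25 = 16.0% → Flow B
Direct: Flow A 25/40 = 62.5%, Flow B 49/69 = 71.0% → Flow B
Overall: Flow A 31/85 = 36.5%, Flow B 53/94 = 56.4% → Flow B
Flow B wins overall and in every traffic group — no reversal.

No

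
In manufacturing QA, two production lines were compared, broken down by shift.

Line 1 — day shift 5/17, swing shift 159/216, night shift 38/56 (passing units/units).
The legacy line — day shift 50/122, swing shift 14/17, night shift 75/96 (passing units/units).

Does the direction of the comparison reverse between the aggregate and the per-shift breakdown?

Yes

Day shift: Line 1 5/17 = 29.4%, the legacy line 50/122 = 41.0% → the legacy line
Swing shift: Line 1 159/216 = 73.6%, the legacy line 14/17 = 82.4% → the legacy line
Night shift: Line 1 38/56 = 67.9%, the legacy line 75/96 = 78.1% → the legacy line
Overall: Line 1 202/289 = 69.9%, the legacy line 139/235 = 59.1% → Line 1
The legacy line wins each shift group but Line 1 wins overall — the comparison reverses. The legacy line's units skew toward day shift, which has a lower base rate.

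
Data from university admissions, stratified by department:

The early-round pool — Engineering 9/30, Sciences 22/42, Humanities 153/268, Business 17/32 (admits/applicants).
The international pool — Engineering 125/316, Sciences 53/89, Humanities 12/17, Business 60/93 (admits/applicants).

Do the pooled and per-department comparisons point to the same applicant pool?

Engineering: the early-round pool 9/30 = 30.0%, the international pool 125/316 = 39.6% → the international pool
Sciences: the early-round pool 22/42 = 52.4%, the international pool 53/89 = 59.6% → the international pool
Humanities: the early-round pool 153/268 = 57.1%, the international pool 12/17 = 70.6% → the international pool
Business: the early-round pool 17/32 = 53.1%, the international pool 60/93 = 64.5% → the international pool
Overall: the early-round pool 201/372 = 54.0%, the international pool 250/515 = 48.5% → the early-round pool
The international pool wins each department group but the early-round pool wins overall — the comparison reverses. The international pool's applicants skew toward Engineering, which has a lower base rate.

No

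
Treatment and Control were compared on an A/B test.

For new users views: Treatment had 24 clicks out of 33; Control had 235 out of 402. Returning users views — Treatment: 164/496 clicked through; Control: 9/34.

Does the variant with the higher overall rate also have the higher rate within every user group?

New users: Treatment 24/33 = 72.7%, Control 235/402 = 58.5% → Treatment
Returning users: Treatment 164/496 = 33.1%, Control 9/34 = 26.5% → Treatment
Overall: Treatment 188/529 = 35.5%, Control 244/436 = 56.0% → Control
Treatment wins each user group but Control wins overall — the comparison reverses. Treatment's views skew toward returning users, which has a lower base rate.

No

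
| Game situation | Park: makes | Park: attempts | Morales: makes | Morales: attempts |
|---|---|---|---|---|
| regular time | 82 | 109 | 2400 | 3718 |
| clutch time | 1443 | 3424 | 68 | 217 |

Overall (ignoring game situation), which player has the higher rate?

Morales

Regular time: Park 82/109 = 75.2%, Morales 2400/3718 = 64.6% → Park
Clutch time: Park 1443/3424 = 42.1%, Morales 68/217 = 31.3% → Park
Overall: Park 1525/3533 = 43.2%, Morales 2468/3935 = 62.7% → Morales
(Park wins every game group but Morales wins overall — Park's attempts skew toward the low-rate clutch time group.)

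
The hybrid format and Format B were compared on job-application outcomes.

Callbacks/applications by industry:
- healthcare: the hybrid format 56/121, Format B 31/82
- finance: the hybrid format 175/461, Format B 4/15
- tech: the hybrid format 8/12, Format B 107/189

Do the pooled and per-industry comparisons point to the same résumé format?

Healthcare: the hybrid format 56/121 = 46.3%, Format B 31/82 = 37.8% → the hybrid format
Finance: the hybrid format 175/461 = 38.0%, Format B 4/15 = 26.7% → the hybrid format
Tech: the hybrid format 8/12 = 66.7%, Format B 107/189 = 56.6% → the hybrid format
Overall: the hybrid format 239/594 = 40.2%, Format B 142/286 = 49.7% → Format B
The hybrid format wins each industry group but Format B wins overall — the comparison reverses. The hybrid format's applications skew toward finance, which has a lower base rate.

No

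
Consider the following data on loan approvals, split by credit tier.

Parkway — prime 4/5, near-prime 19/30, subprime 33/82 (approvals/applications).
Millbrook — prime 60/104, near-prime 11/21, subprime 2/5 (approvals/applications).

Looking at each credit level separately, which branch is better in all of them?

Prime: Parkway 4/5 = 80.0%, Millbrook 60/104 = 57.7% → Parkway
Near-prime: Parkway 19/30 = 63.3%, Millbrook 11/21 = 52.4% → Parkway
Subprime: Parkway 33/82 = 40.2%, Millbrook 2/5 = 40.0% → Parkway
Parkway has the higher rate in all 3 groups.

Parkway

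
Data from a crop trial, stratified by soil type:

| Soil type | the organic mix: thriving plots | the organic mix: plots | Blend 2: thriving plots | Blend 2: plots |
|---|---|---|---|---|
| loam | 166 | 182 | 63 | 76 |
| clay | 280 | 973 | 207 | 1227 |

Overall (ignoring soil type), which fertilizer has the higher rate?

the organic mix

Loam: the organic mix 166/182 = 91.2%, Blend 2 63/76 = 82.9% → the organic mix
Clay: the organic mix 280/973 = 28.8%, Blend 2 207/1227 = 16.9% → the organic mix
Overall: the organic mix 446/1155 = 38.6%, Blend 2 270/1303 = 20.7% → the organic mix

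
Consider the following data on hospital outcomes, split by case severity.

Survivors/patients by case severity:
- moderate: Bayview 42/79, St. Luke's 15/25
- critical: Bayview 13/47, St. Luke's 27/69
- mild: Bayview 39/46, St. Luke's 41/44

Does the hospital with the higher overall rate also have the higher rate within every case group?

Moderate: Bayview 42/79 = 53.2%, St. Luke's 15/25 = 60.0% → St. Luke's
Critical: Bayview 13/47 = 27.7%, St. Luke's 27/69 = 39.1% → St. Luke's
Mild: Bayview 39/46 = 84.8%, St. Luke's 41/44 = 93.2% → St. Luke's
Overall: Bayview 94/172 = 54.7%, St. Luke's 83/138 = 60.1% → St. Luke's
St. Luke's wins overall and in every case group — no reversal.

Yes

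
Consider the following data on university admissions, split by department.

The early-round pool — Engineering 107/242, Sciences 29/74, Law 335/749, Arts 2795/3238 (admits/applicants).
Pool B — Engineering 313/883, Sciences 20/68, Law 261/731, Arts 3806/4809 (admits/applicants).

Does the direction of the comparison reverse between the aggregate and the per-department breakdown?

No

Engineering: the early-round pool 107/242 = 44.2%, Pool B 313/883 = 35.4% → the early-round pool
Sciences: the early-round pool 29/74 = 39.2%, Pool B 20/68 = 29.4% → the early-round pool
Law: the early-round pool 335/749 = 44.7%, Pool B 261/731 = 35.7% → the early-round pool
Arts: the early-round pool 2795/3238 = 86.3%, Pool B 3806/4809 = 79.1% → the early-round pool
Overall: the early-round pool 3266/4303 = 75.9%, Pool B 4400/6491 = 67.8% → the early-round pool
The early-round pool wins overall and in every department group — no reversal.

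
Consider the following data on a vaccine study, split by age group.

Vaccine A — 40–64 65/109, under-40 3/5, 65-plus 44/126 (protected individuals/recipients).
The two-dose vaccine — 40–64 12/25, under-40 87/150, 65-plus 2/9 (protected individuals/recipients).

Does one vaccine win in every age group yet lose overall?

Yes

40–64: Vaccine A 65/109 = 59.6%, the two-dose vaccine 12/25 = 48.0% → Vaccine A
Under-40: Vaccine A 3/5 = 60.0%, the two-dose vaccine 87/150 = 58.0% → Vaccine A
65-plus: Vaccine A 44/126 = 34.9%, the two-dose vaccine 2/9 = 22.2% → Vaccine A
Overall: Vaccine A 112/240 = 46.7%, the two-dose vaccine 101/184 = 54.9% → the two-dose vaccine
Vaccine A wins each age group but the two-dose vaccine wins overall — the comparison reverses. Vaccine A's recipients skew toward 65-plus, which has a lower base rate.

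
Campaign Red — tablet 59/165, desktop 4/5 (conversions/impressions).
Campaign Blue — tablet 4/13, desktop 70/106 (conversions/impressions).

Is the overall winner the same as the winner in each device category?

No

Tablet: Campaign Red 59/165 = 35.8%, Campaign Blue 4/13 = 30.8% → Campaign Red
Desktop: Campaign Red 4/5 = 80.0%, Campaign Blue 70/106 = 66.0% → Campaign Red
Overall: Campaign Red 63/170 = 37.1%, Campaign Blue 74/119 = 62.2% → Campaign Blue
Campaign Red wins each device group but Campaign Blue wins overall — the comparison reverses. Campaign Red's impressions skew toward tablet, which has a lower base rate.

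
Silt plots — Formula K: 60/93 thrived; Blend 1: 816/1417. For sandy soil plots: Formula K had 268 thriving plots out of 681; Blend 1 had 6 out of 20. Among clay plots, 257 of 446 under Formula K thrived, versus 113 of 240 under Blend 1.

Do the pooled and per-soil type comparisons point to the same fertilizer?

No

Silt: Formula K 60/93 = 64.5%, Blend 1 816/1417 = 57.6% → Formula K
Sandy soil: Formula K 268/681 = 39.4%, Blend 1 6/20 = 30.0% → Formula K
Clay: Formula K 257/446 = 57.6%, Blend 1 113/240 = 47.1% → Formula K
Overall: Formula K 585/1220 = 48.0%, Blend 1 935/1677 = 55.8% → Blend 1
Formula K wins each soil group but Blend 1 wins overall — the comparison reverses. Formula K's plots skew toward sandy soil, which has a lower base rate.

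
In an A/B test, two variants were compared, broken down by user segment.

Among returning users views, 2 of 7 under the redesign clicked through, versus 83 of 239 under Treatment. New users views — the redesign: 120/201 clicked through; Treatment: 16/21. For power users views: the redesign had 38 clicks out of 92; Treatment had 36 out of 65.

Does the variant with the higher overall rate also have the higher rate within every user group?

Returning users: the redesign 2/7 = 28.6%, Treatment 83/239 = 34.7% → Treatment
New users: the redesign 120/201 = 59.7%, Treatment 16/21 = 76.2% → Treatment
Power users: the redesign 38/92 = 41.3%, Treatment 36/65 = 55.4% → Treatment
Overall: the redesign 160/300 = 53.3%, Treatment 135/325 = 41.5% → the redesign
Treatment wins each user group but the redesign wins overall — the comparison reverses. Treatment's views skew toward returning users, which has a lower base rate.

No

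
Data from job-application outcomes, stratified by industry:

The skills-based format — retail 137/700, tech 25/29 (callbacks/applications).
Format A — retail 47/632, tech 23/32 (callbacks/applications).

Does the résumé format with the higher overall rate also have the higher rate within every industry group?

Retail: the skills-based format 137/700 = 19.6%, Format A 47/632 = 7.4% → the skills-based format
Tech: the skills-based format 25/29 = 86.2%, Format A 23/32 = 71.9% → the skills-based format
Overall: the skills-based format 162/729 = 22.2%, Format A 70/664 = 10.5% → the skills-based format
The skills-based format wins overall and in every industry group — no reversal.

Yes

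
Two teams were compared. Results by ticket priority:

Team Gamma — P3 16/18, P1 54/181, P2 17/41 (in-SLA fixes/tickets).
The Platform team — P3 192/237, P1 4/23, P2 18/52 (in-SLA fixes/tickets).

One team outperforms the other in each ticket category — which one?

Team Gamma

P3: Team Gamma 16/18 = 88.9%, the Platform team 192/237 = 81.0% → Team Gamma
P1: Team Gamma 54/181 = 29.8%, the Platform team 4/23 = 17.4% → Team Gamma
P2: Team Gamma 17/41 = 41.5%, the Platform team 18/52 = 34.6% → Team Gamma
Team Gamma has the higher rate in all 3 groups.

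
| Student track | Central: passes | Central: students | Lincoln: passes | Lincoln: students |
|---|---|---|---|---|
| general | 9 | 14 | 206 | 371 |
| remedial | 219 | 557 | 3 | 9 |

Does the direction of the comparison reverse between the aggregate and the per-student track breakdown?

General: Central 9/14 = 64.3%, Lincoln 206/371 = 55.5% → Central
Remedial: Central 219/557 = 39.3%, Lincoln 3/9 = 33.3% → Central
Overall: Central 228/571 = 39.9%, Lincoln 209/380 = 55.0% → Lincoln
Central wins each student group but Lincoln wins overall — the comparison reverses. Central's students skew toward remedial, which has a lower base rate.

Yes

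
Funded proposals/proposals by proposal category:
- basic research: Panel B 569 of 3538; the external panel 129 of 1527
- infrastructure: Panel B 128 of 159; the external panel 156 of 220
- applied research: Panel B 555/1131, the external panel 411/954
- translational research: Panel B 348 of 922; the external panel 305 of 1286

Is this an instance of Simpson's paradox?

Basic research: Panel B 569/3538 = 16.1%, the external panel 129/1527 = 8.4% → Panel B
Infrastructure: Panel B 128/159 = 80.5%, the external panel 156/220 = 70.9% → Panel B
Applied research: Panel B 555/1131 = 49.1%, the external panel 411/954 = 43.1% → Panel B
Translational research: Panel B 348/922 = 37.7%, the external panel 305/1286 = 23.7% → Panel B
Overall: Panel B 1600/5750 = 27.8%, the external panel 1001/3987 = 25.1% → Panel B
Panel B wins overall and in every proposal group — no reversal.

No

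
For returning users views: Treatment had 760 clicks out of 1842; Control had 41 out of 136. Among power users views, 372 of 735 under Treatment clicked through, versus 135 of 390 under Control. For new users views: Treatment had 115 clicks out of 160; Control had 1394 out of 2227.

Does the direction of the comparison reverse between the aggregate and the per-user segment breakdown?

Yes

Returning users: Treatment 760/1842 = 41.3%, Control 41/136 = 30.1% → Treatment
Power users: Treatment 372/735 = 50.6%, Control 135/390 = 34.6% → Treatment
New users: Treatment 115/160 = 71.9%, Control 1394/2227 = 62.6% → Treatment
Overall: Treatment 1247/2737 = 45.6%, Control 1570/2753 = 57.0% → Control
Treatment wins each user group but Control wins overall — the comparison reverses. Treatment's views skew toward returning users, which has a lower base rate.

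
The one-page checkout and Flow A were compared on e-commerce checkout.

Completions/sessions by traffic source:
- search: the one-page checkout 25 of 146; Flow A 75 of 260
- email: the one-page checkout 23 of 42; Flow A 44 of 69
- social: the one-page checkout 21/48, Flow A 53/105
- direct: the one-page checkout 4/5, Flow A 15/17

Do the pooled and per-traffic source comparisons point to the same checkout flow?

Search: the one-page checkout 25/146 = 17.1%, Flow A 75/260 = 28.8% → Flow A
Email: the one-page checkout 23/42 = 54.8%, Flow A 44/69 = 63.8% → Flow A
Social: the one-page checkout 21/48 = 43.8%, Flow A 53/105 = 50.5% → Flow A
Direct: the one-page checkout 4/5 = 80.0%, Flow A 15/17 = 88.2% → Flow A
Overall: the one-page checkout 73/241 = 30.3%, Flow A 187/451 = 41.5% → Flow A
Flow A wins overall and in every traffic group — no reversal.

Yes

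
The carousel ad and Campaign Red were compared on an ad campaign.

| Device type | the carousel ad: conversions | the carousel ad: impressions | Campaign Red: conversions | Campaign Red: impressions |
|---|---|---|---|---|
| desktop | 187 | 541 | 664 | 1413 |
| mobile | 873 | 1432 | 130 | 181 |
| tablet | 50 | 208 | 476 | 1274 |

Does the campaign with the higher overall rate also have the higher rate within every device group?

Desktop: the carousel ad 187/541 = 34.6%, Campaign Red 664/1413 = 47.0% → Campaign Red
Mobile: the carousel ad 873/1432 = 61.0%, Campaign Red 130/181 = 71.8% → Campaign Red
Tablet: the carousel ad 50/208 = 24.0%, Campaign Red 476/1274 = 37.4% → Campaign Red
Overall: the carousel ad 1110/2181 = 50.9%, Campaign Red 1270/2868 = 44.3% → the carousel ad
Campaign Red wins each device group but the carousel ad wins overall — the comparison reverses. Campaign Red's impressions skew toward tablet, which has a lower base rate.

No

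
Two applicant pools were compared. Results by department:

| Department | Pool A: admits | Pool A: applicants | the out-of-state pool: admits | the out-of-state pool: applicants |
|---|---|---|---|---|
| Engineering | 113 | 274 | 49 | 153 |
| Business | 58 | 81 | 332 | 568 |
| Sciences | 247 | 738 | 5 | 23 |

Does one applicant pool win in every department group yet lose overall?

Yes

Engineering: Pool A 113/274 = 41.2%, the out-of-state pool 49/153 = 32.0% → Pool A
Business: Pool A 58/81 = 71.6%, the out-of-state pool 332/568 = 58.5% → Pool A
Sciences: Pool A 247/738 = 33.5%, the out-of-state pool 5/23 = 21.7% → Pool A
Overall: Pool A 418/1093 = 38.2%, the out-of-state pool 386/744 = 51.9% → the out-of-state pool
Pool A wins each department group but the out-of-state pool wins overall — the comparison reverses. Pool A's applicants skew toward Sciences, which has a lower base rate.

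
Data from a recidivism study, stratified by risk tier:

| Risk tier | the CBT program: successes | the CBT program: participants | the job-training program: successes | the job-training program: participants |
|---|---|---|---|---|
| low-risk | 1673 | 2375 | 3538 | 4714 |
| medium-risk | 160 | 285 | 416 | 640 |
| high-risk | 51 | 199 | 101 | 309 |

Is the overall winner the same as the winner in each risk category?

Low-risk: the CBT program 1673/2375 = 70.4%, the job-training program 3538/4714 = 75.1% → the job-training program
Medium-risk: the CBT program 160/285 = 56.1%, the job-training program 416/640 = 65.0% → the job-training program
High-risk: the CBT program 51/199 = 25.6%, the job-training program 101/309 = 32.7% → the job-training program
Overall: the CBT program 1884/2859 = 65.9%, the job-training program 4055/5663 = 71.6% → the job-training program
The job-training program wins overall and in every risk group — no reversal.

Yes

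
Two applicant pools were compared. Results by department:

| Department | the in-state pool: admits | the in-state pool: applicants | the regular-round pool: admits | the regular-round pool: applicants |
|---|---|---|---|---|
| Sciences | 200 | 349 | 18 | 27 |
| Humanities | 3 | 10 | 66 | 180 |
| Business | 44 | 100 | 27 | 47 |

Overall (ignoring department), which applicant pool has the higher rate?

Sciences: the in-state pool 200/349 = 57.3%, the regular-round pool 18/27 = 66.7% → the regular-round pool
Humanities: the in-state pool 3/10 = 30.0%, the regular-round pool 66/180 = 36.7% → the regular-round pool
Business: the in-state pool 44/100 = 44.0%, the regular-round pool 27/47 = 57.4% → the regular-round pool
Overall: the in-state pool 247/459 = 53.8%, the regular-round pool 111/254 = 43.7% → the in-state pool
(The regular-round pool wins every department group but the in-state pool wins overall — the regular-round pool's applicants skew toward the low-rate Humanities group.)

the in-state pool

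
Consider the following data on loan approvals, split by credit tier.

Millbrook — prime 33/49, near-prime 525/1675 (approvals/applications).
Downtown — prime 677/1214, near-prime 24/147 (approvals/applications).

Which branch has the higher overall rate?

Prime: Millbrook 33/49 = 67.3%, Downtown 677/1214 = 55.8% → Millbrook
Near-prime: Millbrook 525/1675 = 31.3%, Downtown 24/147 = 16.3% → Millbrook
Overall: Millbrook 558/1724 = 32.4%, Downtown 701/1361 = 51.5% → Downtown
(Millbrook wins every credit group but Downtown wins overall — Millbrook's applications skew toward the low-rate near-prime group.)

Downtown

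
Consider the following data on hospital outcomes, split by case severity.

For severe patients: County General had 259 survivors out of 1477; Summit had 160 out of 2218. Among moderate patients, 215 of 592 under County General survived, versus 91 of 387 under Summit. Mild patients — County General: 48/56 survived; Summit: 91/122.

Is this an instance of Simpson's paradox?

No

Severe: County General 259/1477 = 17.5%, Summit 160/2218 = 7.2% → County General
Moderate: County General 215/592 = 36.3%, Summit 91/387 = 23.5% → County General
Mild: County General 48/56 = 85.7%, Summit 91/122 = 74.6% → County General
Overall: County General 522/2125 = 24.6%, Summit 342/2727 = 12.5% → County General
County General wins overall and in every case group — no reversal.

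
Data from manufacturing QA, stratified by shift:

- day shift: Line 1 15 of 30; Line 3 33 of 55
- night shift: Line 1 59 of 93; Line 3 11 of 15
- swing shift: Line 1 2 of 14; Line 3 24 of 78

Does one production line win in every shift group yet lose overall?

Day shift: Line 1 15/30 = 50.0%, Line 3 33/55 = 60.0% → Line 3
Night shift: Line 1 59/93 = 63.4%, Line 3 11/15 = 73.3% → Line 3
Swing shift: Line 1 2/14 = 14.3%, Line 3 24/78 = 30.8% → Line 3
Overall: Line 1 76/137 = 55.5%, Line 3 68/148 = 45.9% → Line 1
Line 3 wins each shift group but Line 1 wins overall — the comparison reverses. Line 3's units skew toward swing shift, which has a lower base rate.

Yes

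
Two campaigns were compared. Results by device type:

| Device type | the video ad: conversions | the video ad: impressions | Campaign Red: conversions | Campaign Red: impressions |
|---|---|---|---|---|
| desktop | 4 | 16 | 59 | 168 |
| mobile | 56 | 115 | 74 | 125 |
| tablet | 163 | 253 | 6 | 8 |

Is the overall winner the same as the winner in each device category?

No

Desktop: the video ad 4/16 = 25.0%, Campaign Red 59/168 = 35.1% → Campaign Red
Mobile: the video ad 56/115 = 48.7%, Campaign Red 74/125 = 59.2% → Campaign Red
Tablet: the video ad 163/253 = 64.4%, Campaign Red 6/8 = 75.0% → Campaign Red
Overall: the video ad 223/384 = 58.1%, Campaign Red 139/301 = 46.2% → the video ad
Campaign Red wins each device group but the video ad wins overall — the comparison reverses. Campaign Red's impressions skew toward desktop, which has a lower base rate.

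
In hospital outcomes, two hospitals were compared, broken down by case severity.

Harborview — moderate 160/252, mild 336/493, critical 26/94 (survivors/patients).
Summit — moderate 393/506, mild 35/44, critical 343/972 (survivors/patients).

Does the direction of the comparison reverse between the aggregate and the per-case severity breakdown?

Moderate: Harborview 160/252 = 63.5%, Summit 393/506 = 77.7% → Summit
Mild: Harborview 336/493 = 68.2%, Summit 35/44 = 79.5% → Summit
Critical: Harborview 26/94 = 27.7%, Summit 343/972 = 35.3% → Summit
Overall: Harborview 522/839 = 62.2%, Summit 771/1522 = 50.7% → Harborview
Summit wins each case group but Harborview wins overall — the comparison reverses. Summit's patients skew toward critical, which has a lower base rate.

Yes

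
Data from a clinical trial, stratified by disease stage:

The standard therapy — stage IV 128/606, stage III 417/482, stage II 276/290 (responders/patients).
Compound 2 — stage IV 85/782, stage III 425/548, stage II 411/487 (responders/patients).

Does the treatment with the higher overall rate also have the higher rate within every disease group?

Stage IV: the standard therapy 128/606 = 21.1%, Compound 2 85/782 = 10.9% → the standard therapy
Stage III: the standard therapy 417/482 = 86.5%, Compound 2 425/548 = 77.6% → the standard therapy
Stage II: the standard therapy 276/290 = 95.2%, Compound 2 411/487 = 84.4% → the standard therapy
Overall: the standard therapy 821/1378 = 59.6%, Compound 2 921/1817 = 50.7% → the standard therapy
The standard therapy wins overall and in every disease group — no reversal.

Yes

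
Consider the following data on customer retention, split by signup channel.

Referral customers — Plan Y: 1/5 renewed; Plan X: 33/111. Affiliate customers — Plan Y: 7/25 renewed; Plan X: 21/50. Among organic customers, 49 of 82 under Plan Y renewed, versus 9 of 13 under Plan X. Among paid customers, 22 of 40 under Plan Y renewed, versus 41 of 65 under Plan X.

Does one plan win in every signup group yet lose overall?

Yes

Referral: Plan Y 1/5 = 20.0%, Plan X 33/111 = 29.7% → Plan X
Affiliate: Plan Y 7/25 = 28.0%, Plan X 21/50 = 42.0% → Plan X
Organic: Plan Y 49/82 = 59.8%, Plan X 9/13 = 69.2% → Plan X
Paid: Plan Y 22/40 = 55.0%, Plan X 41/65 = 63.1% → Plan X
Overall: Plan Y 79/152 = 52.0%, Plan X 104/239 = 43.5% → Plan Y
Plan X wins each signup group but Plan Y wins overall — the comparison reverses. Plan X's customers skew toward referral, which has a lower base rate.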